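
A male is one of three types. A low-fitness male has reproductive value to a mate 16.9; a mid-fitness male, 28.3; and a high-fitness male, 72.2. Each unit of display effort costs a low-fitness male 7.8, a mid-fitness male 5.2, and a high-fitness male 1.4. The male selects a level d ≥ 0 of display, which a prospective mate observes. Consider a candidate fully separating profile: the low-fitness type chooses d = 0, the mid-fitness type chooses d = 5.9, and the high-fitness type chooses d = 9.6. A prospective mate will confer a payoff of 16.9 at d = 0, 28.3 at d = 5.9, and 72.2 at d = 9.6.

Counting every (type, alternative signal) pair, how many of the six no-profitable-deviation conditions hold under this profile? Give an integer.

Mid-fitness (own payoff 28.3 − 5.2×5.9 = -2.38): to d=0 gives 16.9 → profitable ✗; to d=9.6 gives 72.2 − 5.2×9.6 = 22.28 → profitable ✗.
High-fitness (own payoff 72.2 − 1.4×9.6 = 58.76): to d=0 gives 16.9 → no gain ✓; to d=5.9 gives 28.3 − 1.4×5.9 = 20.04 → no gain ✓.
Low-fitness (own payoff 16.9): to d=5.9 gives 28.3 − 7.8×5.9 = -17.72 → no gain ✓; to d=9.6 gives 72.2 − 7.8×9.6 = -2.68 → no gain ✓.
4 of the 6 constraints hold; not an equilibrium.

4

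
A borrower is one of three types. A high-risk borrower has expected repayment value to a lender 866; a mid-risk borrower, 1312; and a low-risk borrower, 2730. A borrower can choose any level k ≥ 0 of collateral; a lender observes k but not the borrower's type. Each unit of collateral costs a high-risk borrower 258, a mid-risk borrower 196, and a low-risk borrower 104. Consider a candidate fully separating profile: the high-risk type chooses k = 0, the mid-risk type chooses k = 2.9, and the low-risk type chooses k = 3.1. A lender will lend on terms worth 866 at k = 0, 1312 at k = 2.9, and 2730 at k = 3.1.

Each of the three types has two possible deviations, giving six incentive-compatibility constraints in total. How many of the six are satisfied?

High-risk (own payoff 866): to k=2.9 gives 1312 − 258×2.9 = 563.8 → no gain ✓; to k=3.1 gives 2730 − 258×3.1 = 1930.2 → profitable ✗.
Mid-risk (own payoff 1312 − 196×2.9 = 743.6): to k=0 gives 866 → profitable ✗; to k=3.1 gives 2730 − 196×3.1 = 2122.4 → profitable ✗.
Low-risk (own payoff 2730 − 104×3.1 = 2407.6): to k=0 gives 866 → no gain ✓; to k=2.9 gives 1312 − 104×2.9 = 1010.4 → no gain ✓.
3 of the 6 constraints hold; not an equilibrium.

3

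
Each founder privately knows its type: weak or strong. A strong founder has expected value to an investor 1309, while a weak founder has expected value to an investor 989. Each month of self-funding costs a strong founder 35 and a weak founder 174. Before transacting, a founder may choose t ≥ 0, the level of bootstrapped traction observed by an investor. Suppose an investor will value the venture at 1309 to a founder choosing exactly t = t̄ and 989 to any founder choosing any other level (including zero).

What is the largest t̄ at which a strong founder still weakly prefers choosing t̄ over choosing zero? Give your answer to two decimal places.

9.14

Choosing t̄ yields the strong type 1309 − 35·t̄; choosing zero yields 989.
The strong type is indifferent at 1309 − 35·t̄ = 989, i.e. t̄ = (1309 − 989) / 35 ≈ 9.14.
For any t̄ above 9.14 the strong type would rather pool at zero, so separation collapses.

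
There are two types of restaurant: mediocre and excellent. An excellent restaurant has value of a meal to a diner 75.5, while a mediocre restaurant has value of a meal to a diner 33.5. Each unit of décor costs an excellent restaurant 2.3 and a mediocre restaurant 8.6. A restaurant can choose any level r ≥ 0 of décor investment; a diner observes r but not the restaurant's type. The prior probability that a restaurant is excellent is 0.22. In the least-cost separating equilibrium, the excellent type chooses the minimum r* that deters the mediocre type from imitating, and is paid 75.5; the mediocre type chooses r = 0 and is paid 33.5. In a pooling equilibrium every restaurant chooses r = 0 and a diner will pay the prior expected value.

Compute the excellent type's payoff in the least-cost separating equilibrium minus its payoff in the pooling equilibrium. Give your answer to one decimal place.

21.5

Least-cost separating signal: r* solves 33.5 = 75.5 − 8.6·r*, so r* = (75.5 − 33.5)/8.6 ≈ 4.8837.
Excellent type's separating payoff: 75.5 − 2.3 × r* = 75.5 − 2.3 × (75.5 − 33.5)/8.6 = 75.5 − 96.6/8.6 ≈ 64.267.
Pooling payoff: 0.22 × 75.5 + 0.78 × 33.5 = 42.74.
Difference: 64.267 − 42.74 = 21.527, i.e. 21.5 to one decimal place.
The excellent type prefers to separate.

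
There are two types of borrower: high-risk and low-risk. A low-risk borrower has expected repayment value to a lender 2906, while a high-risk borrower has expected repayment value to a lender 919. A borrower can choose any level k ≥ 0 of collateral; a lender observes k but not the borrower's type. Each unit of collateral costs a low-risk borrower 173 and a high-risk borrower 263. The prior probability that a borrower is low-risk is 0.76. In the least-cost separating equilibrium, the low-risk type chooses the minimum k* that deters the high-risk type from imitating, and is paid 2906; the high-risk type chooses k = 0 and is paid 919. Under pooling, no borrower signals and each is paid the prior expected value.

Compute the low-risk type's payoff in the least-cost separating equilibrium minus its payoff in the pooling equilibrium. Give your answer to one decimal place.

-830.2

Least-cost separating signal: k* solves 919 = 2906 − 263·k*, so k* = (2906 − 919)/263 ≈ 7.5551.
Low-risk type's separating payoff: 2906 − 173 × k* = 2906 − 173 × (2906 − 919)/263 = 2906 − 343751/263 ≈ 1598.962.
Pooling payoff: 0.76 × 2906 + 0.24 × 919 = 2429.12.
Difference: 1598.962 − 2429.12 = -830.158, i.e. -830.2 to one decimal place.
The low-risk type would prefer the pooling outcome.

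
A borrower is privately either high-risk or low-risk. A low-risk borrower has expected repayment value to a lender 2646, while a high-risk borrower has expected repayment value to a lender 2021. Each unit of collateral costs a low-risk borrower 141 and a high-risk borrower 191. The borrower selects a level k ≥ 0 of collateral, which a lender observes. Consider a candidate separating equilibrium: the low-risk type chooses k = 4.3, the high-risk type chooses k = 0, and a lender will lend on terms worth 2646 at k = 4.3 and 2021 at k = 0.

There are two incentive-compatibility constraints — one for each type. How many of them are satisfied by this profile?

High-risk type: stay at 0 → 2021; mimic → 2646 − 191 × 4.3 = 1824.7. IC holds (2021 ≥ 1824.7).
Low-risk type: signal → 2646 − 141 × 4.3 = 2039.7; deviate to 0 → 2021. IC holds (2039.7 ≥ 2021).
2 of 2 constraints hold, so this is a separating equilibrium.

2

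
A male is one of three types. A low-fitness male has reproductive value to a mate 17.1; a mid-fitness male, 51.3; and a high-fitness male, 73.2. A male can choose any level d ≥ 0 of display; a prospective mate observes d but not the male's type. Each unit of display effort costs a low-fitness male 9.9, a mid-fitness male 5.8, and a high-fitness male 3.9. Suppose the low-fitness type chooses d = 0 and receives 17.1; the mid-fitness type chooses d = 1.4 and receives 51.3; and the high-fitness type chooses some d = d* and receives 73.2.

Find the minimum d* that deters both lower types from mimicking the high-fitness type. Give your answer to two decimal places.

5.67

Low-fitness type (on-path payoff 17.1) won't mimic when 17.1 ≥ 73.2 − 9.9·d*, i.e. d* ≥ 5.67.
Mid-fitness type (on-path payoff 51.3 − 5.8×1.4 = 43.18) won't mimic when 43.18 ≥ 73.2 − 5.8·d*, i.e. d* ≥ 5.18.
Both must hold, so d* = max(5.67, 5.18) = 5.67. The low-fitness type's constraint binds.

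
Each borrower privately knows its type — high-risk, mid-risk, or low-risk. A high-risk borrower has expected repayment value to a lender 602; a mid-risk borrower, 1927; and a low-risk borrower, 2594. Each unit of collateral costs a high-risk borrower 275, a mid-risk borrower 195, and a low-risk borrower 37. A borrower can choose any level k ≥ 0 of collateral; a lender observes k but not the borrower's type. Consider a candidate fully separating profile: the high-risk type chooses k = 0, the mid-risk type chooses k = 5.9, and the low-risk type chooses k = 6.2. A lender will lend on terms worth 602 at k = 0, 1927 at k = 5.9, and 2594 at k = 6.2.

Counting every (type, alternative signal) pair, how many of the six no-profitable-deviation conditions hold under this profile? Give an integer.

Mid-risk (own payoff 1927 − 195×5.9 = 776.5): to k=0 gives 602 → no gain ✓; to k=6.2 gives 2594 − 195×6.2 = 1385 → profitable ✗.
High-risk (own payoff 602): to k=5.9 gives 1927 − 275×5.9 = 304.5 → no gain ✓; to k=6.2 gives 2594 − 275×6.2 = 889 → profitable ✗.
Low-risk (own payoff 2594 − 37×6.2 = 2364.6): to k=0 gives 602 → no gain ✓; to k=5.9 gives 1927 − 37×5.9 = 1708.7 → no gain ✓.
4 of the 6 constraints hold; not an equilibrium.

4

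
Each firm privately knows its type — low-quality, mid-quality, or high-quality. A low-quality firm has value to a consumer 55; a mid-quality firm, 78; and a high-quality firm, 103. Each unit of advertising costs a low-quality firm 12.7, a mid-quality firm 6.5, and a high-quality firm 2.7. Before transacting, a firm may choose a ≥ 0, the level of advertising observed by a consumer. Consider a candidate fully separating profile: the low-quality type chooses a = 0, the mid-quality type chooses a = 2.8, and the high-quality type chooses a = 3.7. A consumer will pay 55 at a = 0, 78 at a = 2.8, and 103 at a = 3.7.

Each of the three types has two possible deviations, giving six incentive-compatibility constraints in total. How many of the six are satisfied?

High-quality (own payoff 103 − 2.7×3.7 = 93.01): to a=0 gives 55 → no gain ✓; to a=2.8 gives 78 − 2.7×2.8 = 70.44 → no gain ✓.
Low-quality (own payoff 55): to a=2.8 gives 78 − 12.7×2.8 = 42.44 → no gain ✓; to a=3.7 gives 103 − 12.7×3.7 = 56.01 → profitable ✗.
Mid-quality (own payoff 78 − 6.5×2.8 = 59.8): to a=0 gives 55 → no gain ✓; to a=3.7 gives 103 − 6.5×3.7 = 78.95 → profitable ✗.
4 of the 6 constraints hold; not an equilibrium.

4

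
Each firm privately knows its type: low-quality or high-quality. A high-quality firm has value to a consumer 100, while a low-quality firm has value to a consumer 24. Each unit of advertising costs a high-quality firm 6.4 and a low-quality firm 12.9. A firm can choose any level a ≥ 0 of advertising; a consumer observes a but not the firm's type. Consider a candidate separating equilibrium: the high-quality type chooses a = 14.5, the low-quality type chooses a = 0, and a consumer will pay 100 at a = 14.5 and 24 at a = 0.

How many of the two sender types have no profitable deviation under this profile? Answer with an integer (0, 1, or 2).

1

Low-quality type: stay at 0 → 24; mimic → 100 − 12.9 × 14.5 = -87.05. IC holds (24 ≥ -87.05).
High-quality type: signal → 100 − 6.4 × 14.5 = 7.2; deviate to 0 → 24. IC fails (7.2 < 24).
1 of 2 constraints hold, so this profile is not an equilibrium.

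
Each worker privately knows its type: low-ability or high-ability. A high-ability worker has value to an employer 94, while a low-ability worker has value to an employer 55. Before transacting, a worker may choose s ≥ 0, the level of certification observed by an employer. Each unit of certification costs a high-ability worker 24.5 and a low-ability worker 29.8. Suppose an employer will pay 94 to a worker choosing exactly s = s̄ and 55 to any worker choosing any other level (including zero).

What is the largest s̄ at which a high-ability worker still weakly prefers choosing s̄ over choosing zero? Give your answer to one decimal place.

1.6

Choosing s̄ yields the high-ability type 94 − 24.5·s̄; choosing zero yields 55.
The high-ability type is indifferent at 94 − 24.5·s̄ = 55, i.e. s̄ = (94 − 55) / 24.5 ≈ 1.6.
For any s̄ above 1.6 the high-ability type would rather pool at zero, so separation collapses.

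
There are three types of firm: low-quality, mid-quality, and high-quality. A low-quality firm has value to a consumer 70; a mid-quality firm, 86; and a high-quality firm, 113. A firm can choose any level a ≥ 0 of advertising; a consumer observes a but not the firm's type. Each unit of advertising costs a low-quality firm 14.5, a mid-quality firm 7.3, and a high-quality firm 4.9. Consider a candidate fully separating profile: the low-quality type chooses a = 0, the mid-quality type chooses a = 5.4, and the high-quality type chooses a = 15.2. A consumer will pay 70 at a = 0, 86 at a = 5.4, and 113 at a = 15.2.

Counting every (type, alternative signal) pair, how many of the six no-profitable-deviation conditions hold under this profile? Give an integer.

Mid-quality (own payoff 86 − 7.3×5.4 = 46.58): to a=0 gives 70 → profitable ✗; to a=15.2 gives 113 − 7.3×15.2 = 2.04 → no gain ✓.
High-quality (own payoff 113 − 4.9×15.2 = 38.52): to a=0 gives 70 → profitable ✗; to a=5.4 gives 86 − 4.9×5.4 = 59.54 → profitable ✗.
Low-quality (own payoff 70): to a=5.4 gives 86 − 14.5×5.4 = 7.7 → no gain ✓; to a=15.2 gives 113 − 14.5×15.2 = -107.4 → no gain ✓.
3 of the 6 constraints hold; not an equilibrium.

3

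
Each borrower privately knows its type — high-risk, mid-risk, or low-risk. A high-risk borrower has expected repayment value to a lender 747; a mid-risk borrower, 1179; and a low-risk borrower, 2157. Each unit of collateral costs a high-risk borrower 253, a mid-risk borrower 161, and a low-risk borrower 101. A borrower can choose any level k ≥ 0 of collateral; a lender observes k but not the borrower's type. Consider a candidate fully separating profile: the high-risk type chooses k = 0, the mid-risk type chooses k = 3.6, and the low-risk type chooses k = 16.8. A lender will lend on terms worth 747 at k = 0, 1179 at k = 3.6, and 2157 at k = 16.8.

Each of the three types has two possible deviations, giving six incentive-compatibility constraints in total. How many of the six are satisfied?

High-risk (own payoff 747): to k=3.6 gives 1179 − 253×3.6 = 268.2 → no gain ✓; to k=16.8 gives 2157 − 253×16.8 = -2093.4 → no gain ✓.
Mid-risk (own payoff 1179 − 161×3.6 = 599.4): to k=0 gives 747 → profitable ✗; to k=16.8 gives 2157 − 161×16.8 = -547.8 → no gain ✓.
Low-risk (own payoff 2157 − 101×16.8 = 460.2): to k=0 gives 747 → profitable ✗; to k=3.6 gives 1179 − 101×3.6 = 815.4 → profitable ✗.
3 of the 6 constraints hold; not an equilibrium.

3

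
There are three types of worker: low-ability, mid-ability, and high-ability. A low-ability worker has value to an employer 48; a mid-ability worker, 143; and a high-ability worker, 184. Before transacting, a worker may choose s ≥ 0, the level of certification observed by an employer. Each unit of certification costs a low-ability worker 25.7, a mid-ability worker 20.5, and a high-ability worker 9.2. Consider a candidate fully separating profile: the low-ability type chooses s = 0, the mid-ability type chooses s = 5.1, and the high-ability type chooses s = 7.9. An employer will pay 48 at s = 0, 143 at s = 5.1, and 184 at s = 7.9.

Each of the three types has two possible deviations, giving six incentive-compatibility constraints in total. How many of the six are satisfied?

Mid-ability (own payoff 143 − 20.5×5.1 = 38.45): to s=0 gives 48 → profitable ✗; to s=7.9 gives 184 − 20.5×7.9 = 22.05 → no gain ✓.
Low-ability (own payoff 48): to s=5.1 gives 143 − 25.7×5.1 = 11.93 → no gain ✓; to s=7.9 gives 184 − 25.7×7.9 = -19.03 → no gain ✓.
High-ability (own payoff 184 − 9.2×7.9 = 111.32): to s=0 gives 48 → no gain ✓; to s=5.1 gives 143 − 9.2×5.1 = 96.08 → no gain ✓.
5 of the 6 constraints hold; not an equilibrium.

5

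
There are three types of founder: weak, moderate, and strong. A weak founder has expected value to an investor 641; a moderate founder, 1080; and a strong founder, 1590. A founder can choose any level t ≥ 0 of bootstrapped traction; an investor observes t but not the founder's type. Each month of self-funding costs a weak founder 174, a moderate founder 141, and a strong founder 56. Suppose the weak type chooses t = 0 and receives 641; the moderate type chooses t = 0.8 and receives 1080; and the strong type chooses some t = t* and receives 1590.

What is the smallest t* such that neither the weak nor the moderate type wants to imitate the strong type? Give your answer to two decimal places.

Weak type (on-path payoff 641) won't mimic when 641 ≥ 1590 − 174·t*, i.e. t* ≥ 5.45.
Moderate type (on-path payoff 1080 − 141×0.8 = 967.2) won't mimic when 967.2 ≥ 1590 − 141·t*, i.e. t* ≥ 4.42.
Both must hold, so t* = max(5.45, 4.42) = 5.45. The weak type's constraint binds.

5.45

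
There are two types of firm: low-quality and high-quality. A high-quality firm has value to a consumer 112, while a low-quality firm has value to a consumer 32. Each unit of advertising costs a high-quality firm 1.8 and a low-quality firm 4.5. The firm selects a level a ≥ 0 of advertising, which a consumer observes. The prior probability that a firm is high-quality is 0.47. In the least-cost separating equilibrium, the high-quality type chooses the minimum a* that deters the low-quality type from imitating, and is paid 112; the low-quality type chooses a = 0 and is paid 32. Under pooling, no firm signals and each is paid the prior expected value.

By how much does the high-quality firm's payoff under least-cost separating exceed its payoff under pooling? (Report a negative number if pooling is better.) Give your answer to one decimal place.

Least-cost separating signal: a* solves 32 = 112 − 4.5·a*, so a* = (112 − 32)/4.5 ≈ 17.7778.
High-quality type's separating payoff: 112 − 1.8 × a* = 112 − 1.8 × (112 − 32)/4.5 = 112 − 144/4.5 = 80.
Pooling payoff: 0.47 × 112 + 0.53 × 32 = 69.6.
Difference: 80 − 69.6 = 10.4.
The high-quality type prefers to separate.

10.4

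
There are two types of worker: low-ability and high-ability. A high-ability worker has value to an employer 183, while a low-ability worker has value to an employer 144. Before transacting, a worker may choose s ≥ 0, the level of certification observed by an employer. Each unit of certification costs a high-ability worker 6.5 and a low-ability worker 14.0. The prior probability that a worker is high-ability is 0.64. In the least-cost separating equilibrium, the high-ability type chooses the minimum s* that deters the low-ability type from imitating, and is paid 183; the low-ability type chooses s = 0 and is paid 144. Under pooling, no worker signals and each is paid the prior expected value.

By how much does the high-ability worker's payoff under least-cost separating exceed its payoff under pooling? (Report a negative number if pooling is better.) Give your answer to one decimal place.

-4.1

Least-cost separating signal: s* solves 144 = 183 − 14.0·s*, so s* = (183 − 144)/14.0 ≈ 2.7857.
High-ability type's separating payoff: 183 − 6.5 × s* = 183 − 6.5 × (183 − 144)/14.0 = 183 − 253.5/14.0 ≈ 164.893.
Pooling payoff: 0.64 × 183 + 0.36 × 144 = 168.96.
Difference: 164.893 − 168.96 = -4.067, i.e. -4.1 to one decimal place.
The high-ability type would prefer the pooling outcome.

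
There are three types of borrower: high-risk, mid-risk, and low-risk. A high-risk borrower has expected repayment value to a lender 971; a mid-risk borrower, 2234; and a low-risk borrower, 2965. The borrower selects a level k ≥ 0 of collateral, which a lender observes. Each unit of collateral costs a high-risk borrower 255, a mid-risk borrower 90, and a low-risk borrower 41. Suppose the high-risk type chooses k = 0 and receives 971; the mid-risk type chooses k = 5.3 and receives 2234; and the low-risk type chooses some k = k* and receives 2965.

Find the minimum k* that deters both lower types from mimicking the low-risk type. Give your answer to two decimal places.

13.42

Mid-risk type (on-path payoff 2234 − 90×5.3 = 1757) won't mimic when 1757 ≥ 2965 − 90·k*, i.e. k* ≥ 13.42.
High-risk type (on-path payoff 971) won't mimic when 971 ≥ 2965 − 255·k*, i.e. k* ≥ 7.82.
Both must hold, so k* = max(7.82, 13.42) = 13.42. The mid-risk type's constraint binds.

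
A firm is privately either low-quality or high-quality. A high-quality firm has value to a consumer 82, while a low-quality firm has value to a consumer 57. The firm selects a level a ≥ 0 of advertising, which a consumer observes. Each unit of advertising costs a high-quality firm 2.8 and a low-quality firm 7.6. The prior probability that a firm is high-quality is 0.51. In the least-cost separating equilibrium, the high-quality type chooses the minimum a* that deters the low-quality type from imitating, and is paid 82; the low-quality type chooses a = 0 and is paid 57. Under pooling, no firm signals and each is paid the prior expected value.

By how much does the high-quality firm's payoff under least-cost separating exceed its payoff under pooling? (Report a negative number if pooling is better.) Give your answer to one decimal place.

Least-cost separating signal: a* solves 57 = 82 − 7.6·a*, so a* = (82 − 57)/7.6 ≈ 3.2895.
High-quality type's separating payoff: 82 − 2.8 × a* = 82 − 2.8 × (82 − 57)/7.6 = 82 − 70/7.6 ≈ 72.789.
Pooling payoff: 0.51 × 82 + 0.49 × 57 = 69.75.
Difference: 72.789 − 69.75 = 3.039, i.e. 3.0 to one decimal place.
The high-quality type prefers to separate.

3.0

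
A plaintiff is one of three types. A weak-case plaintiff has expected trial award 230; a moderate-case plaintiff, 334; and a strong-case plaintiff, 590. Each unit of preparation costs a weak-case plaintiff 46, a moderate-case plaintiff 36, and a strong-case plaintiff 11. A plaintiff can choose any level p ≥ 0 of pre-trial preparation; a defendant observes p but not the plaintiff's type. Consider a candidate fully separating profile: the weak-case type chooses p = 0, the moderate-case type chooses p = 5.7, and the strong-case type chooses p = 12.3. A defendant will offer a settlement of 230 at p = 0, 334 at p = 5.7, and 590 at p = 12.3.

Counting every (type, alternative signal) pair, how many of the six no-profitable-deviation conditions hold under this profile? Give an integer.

4

Weak-case (own payoff 230): to p=5.7 gives 334 − 46×5.7 = 71.8 → no gain ✓; to p=12.3 gives 590 − 46×12.3 = 24.2 → no gain ✓.
Strong-case (own payoff 590 − 11×12.3 = 454.7): to p=0 gives 230 → no gain ✓; to p=5.7 gives 334 − 11×5.7 = 271.3 → no gain ✓.
Moderate-case (own payoff 334 − 36×5.7 = 128.8): to p=0 gives 230 → profitable ✗; to p=12.3 gives 590 − 36×12.3 = 147.2 → profitable ✗.
4 of the 6 constraints hold; not an equilibrium.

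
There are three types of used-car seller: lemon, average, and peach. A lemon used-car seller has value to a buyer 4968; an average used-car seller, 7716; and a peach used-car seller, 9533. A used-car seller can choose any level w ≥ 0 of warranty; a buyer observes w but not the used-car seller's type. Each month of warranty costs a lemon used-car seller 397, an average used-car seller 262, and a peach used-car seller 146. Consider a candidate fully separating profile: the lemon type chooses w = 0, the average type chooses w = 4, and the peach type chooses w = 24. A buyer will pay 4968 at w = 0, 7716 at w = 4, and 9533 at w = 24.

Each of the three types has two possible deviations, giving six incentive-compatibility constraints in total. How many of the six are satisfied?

4

Average (own payoff 7716 − 262×4 = 6668): to w=0 gives 4968 → no gain ✓; to w=24 gives 9533 − 262×24 = 3245 → no gain ✓.
Lemon (own payoff 4968): to w=4 gives 7716 − 397×4 = 6128 → profitable ✗; to w=24 gives 9533 − 397×24 = 5 → no gain ✓.
Peach (own payoff 9533 − 146×24 = 6029): to w=0 gives 4968 → no gain ✓; to w=4 gives 7716 − 146×4 = 7132 → profitable ✗.
4 of the 6 constraints hold; not an equilibrium.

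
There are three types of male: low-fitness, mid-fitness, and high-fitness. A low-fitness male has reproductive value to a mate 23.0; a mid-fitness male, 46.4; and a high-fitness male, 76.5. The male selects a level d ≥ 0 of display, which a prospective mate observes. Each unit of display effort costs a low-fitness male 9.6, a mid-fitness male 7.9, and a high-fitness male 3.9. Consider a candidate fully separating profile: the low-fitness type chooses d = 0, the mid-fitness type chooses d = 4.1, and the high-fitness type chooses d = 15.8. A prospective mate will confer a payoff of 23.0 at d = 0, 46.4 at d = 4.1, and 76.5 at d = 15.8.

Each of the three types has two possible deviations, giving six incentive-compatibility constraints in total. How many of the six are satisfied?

3

Mid-fitness (own payoff 46.4 − 7.9×4.1 = 14.01): to d=0 gives 23.0 → profitable ✗; to d=15.8 gives 76.5 − 7.9×15.8 = -48.32 → no gain ✓.
High-fitness (own payoff 76.5 − 3.9×15.8 = 14.88): to d=0 gives 23.0 → profitable ✗; to d=4.1 gives 46.4 − 3.9×4.1 = 30.41 → profitable ✗.
Low-fitness (own payoff 23.0): to d=4.1 gives 46.4 − 9.6×4.1 = 7.04 → no gain ✓; to d=15.8 gives 76.5 − 9.6×15.8 = -75.18 → no gain ✓.
3 of the 6 constraints hold; not an equilibrium.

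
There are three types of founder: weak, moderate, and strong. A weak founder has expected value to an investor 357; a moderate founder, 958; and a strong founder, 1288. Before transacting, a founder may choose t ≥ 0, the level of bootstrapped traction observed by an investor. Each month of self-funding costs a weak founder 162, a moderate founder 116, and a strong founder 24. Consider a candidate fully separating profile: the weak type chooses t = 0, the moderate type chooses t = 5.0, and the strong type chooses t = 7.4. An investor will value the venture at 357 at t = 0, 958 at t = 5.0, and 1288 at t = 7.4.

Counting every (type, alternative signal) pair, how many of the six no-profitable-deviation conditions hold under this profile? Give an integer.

Weak (own payoff 357): to t=5.0 gives 958 − 162×5.0 = 148 → no gain ✓; to t=7.4 gives 1288 − 162×7.4 = 89.2 → no gain ✓.
Moderate (own payoff 958 − 116×5.0 = 378): to t=0 gives 357 → no gain ✓; to t=7.4 gives 1288 − 116×7.4 = 429.6 → profitable ✗.
Strong (own payoff 1288 − 24×7.4 = 1110.4): to t=0 gives 357 → no gain ✓; to t=5.0 gives 958 − 24×5.0 = 838 → no gain ✓.
5 of the 6 constraints hold; not an equilibrium.

5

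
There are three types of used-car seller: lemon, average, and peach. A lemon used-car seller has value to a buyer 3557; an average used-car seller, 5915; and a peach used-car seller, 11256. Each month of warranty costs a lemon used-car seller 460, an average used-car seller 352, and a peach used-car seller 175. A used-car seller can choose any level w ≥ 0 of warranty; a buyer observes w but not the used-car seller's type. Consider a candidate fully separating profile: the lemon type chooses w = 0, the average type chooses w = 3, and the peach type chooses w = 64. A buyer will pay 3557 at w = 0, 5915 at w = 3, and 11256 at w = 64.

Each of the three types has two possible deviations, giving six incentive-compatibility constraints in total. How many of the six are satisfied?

3

Lemon (own payoff 3557): to w=3 gives 5915 − 460×3 = 4535 → profitable ✗; to w=64 gives 11256 − 460×64 = -18184 → no gain ✓.
Average (own payoff 5915 − 352×3 = 4859): to w=0 gives 3557 → no gain ✓; to w=64 gives 11256 − 352×64 = -11272 → no gain ✓.
Peach (own payoff 11256 − 175×64 = 56): to w=0 gives 3557 → profitable ✗; to w=3 gives 5915 − 175×3 = 5390 → profitable ✗.
3 of the 6 constraints hold; not an equilibrium.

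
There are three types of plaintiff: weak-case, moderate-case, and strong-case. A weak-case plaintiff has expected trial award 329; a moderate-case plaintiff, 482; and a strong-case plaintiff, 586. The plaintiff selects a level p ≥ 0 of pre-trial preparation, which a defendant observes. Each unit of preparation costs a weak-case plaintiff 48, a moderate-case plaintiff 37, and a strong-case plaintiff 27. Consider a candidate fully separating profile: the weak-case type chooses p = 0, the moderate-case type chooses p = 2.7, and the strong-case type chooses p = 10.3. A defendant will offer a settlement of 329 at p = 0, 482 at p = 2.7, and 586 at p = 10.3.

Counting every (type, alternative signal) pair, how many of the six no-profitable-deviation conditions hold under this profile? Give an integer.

3

Moderate-case (own payoff 482 − 37×2.7 = 382.1): to p=0 gives 329 → no gain ✓; to p=10.3 gives 586 − 37×10.3 = 204.9 → no gain ✓.
Weak-case (own payoff 329): to p=2.7 gives 482 − 48×2.7 = 352.4 → profitable ✗; to p=10.3 gives 586 − 48×10.3 = 91.6 → no gain ✓.
Strong-case (own payoff 586 − 27×10.3 = 307.9): to p=0 gives 329 → profitable ✗; to p=2.7 gives 482 − 27×2.7 = 409.1 → profitable ✗.
3 of the 6 constraints hold; not an equilibrium.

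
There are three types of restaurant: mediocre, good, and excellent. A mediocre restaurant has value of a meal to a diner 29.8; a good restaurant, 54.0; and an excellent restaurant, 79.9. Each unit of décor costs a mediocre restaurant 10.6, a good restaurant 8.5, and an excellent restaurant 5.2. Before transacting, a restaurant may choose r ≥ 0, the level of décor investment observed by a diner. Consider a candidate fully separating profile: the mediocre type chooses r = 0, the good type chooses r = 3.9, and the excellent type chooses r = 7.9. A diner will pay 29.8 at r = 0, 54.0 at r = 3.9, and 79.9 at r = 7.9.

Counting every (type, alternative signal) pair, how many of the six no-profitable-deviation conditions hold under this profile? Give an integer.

Mediocre (own payoff 29.8): to r=3.9 gives 54.0 − 10.6×3.9 = 12.66 → no gain ✓; to r=7.9 gives 79.9 − 10.6×7.9 = -3.84 → no gain ✓.
Good (own payoff 54.0 − 8.5×3.9 = 20.85): to r=0 gives 29.8 → profitable ✗; to r=7.9 gives 79.9 − 8.5×7.9 = 12.75 → no gain ✓.
Excellent (own payoff 79.9 − 5.2×7.9 = 38.82): to r=0 gives 29.8 → no gain ✓; to r=3.9 gives 54.0 − 5.2×3.9 = 33.72 → no gain ✓.
5 of the 6 constraints hold; not an equilibrium.

5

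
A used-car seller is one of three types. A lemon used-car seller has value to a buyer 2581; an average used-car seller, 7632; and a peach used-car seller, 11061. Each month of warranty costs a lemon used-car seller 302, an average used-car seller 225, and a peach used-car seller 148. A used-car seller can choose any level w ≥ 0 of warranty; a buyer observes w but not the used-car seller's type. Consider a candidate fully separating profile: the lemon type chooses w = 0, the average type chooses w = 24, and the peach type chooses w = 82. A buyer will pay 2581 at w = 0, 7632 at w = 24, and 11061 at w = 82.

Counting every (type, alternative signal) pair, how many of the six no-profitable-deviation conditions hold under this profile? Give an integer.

Average (own payoff 7632 − 225×24 = 2232): to w=0 gives 2581 → profitable ✗; to w=82 gives 11061 − 225×82 = -7389 → no gain ✓.
Peach (own payoff 11061 − 148×82 = -1075): to w=0 gives 2581 → profitable ✗; to w=24 gives 7632 − 148×24 = 4080 → profitable ✗.
Lemon (own payoff 2581): to w=24 gives 7632 − 302×24 = 384 → no gain ✓; to w=82 gives 11061 − 302×82 = -13703 → no gain ✓.
3 of the 6 constraints hold; not an equilibrium.

3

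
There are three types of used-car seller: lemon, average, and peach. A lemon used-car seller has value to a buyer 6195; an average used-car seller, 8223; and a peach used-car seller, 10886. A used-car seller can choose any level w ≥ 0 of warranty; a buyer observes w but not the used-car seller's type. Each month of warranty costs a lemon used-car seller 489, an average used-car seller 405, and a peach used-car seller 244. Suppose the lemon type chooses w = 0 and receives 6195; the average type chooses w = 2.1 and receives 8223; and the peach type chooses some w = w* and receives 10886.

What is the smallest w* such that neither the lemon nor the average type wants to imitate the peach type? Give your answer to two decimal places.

Average type (on-path payoff 8223 − 405×2.1 = 7372.5) won't mimic when 7372.5 ≥ 10886 − 405·w*, i.e. w* ≥ 8.68.
Lemon type (on-path payoff 6195) won't mimic when 6195 ≥ 10886 − 489·w*, i.e. w* ≥ 9.59.
Both must hold, so w* = max(9.59, 8.68) = 9.59. The lemon type's constraint binds.

9.59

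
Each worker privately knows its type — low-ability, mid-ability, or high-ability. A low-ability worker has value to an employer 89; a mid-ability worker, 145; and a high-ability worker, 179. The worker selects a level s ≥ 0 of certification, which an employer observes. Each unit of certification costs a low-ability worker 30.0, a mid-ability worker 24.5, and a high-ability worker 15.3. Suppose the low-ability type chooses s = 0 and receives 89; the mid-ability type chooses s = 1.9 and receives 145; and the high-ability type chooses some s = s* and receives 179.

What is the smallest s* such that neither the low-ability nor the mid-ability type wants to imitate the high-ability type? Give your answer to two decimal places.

3.29

Mid-ability type (on-path payoff 145 − 24.5×1.9 = 98.45) won't mimic when 98.45 ≥ 179 − 24.5·s*, i.e. s* ≥ 3.29.
Low-ability type (on-path payoff 89) won't mimic when 89 ≥ 179 − 30.0·s*, i.e. s* ≥ 3.00.
Both must hold, so s* = max(3.00, 3.29) = 3.29. The mid-ability type's constraint binds.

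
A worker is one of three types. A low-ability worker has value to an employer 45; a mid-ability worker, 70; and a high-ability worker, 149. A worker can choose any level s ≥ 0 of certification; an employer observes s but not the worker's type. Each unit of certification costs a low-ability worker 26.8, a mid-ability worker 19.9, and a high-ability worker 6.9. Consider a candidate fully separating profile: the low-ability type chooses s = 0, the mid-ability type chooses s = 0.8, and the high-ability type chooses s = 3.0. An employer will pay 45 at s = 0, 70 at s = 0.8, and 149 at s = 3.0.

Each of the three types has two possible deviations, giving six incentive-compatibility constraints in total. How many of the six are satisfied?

3

Mid-ability (own payoff 70 − 19.9×0.8 = 54.08): to s=0 gives 45 → no gain ✓; to s=3.0 gives 149 − 19.9×3.0 = 89.3 → profitable ✗.
High-ability (own payoff 149 − 6.9×3.0 = 128.3): to s=0 gives 45 → no gain ✓; to s=0.8 gives 70 − 6.9×0.8 = 64.48 → no gain ✓.
Low-ability (own payoff 45): to s=0.8 gives 70 − 26.8×0.8 = 48.56 → profitable ✗; to s=3.0 gives 149 − 26.8×3.0 = 68.6 → profitable ✗.
3 of the 6 constraints hold; not an equilibrium.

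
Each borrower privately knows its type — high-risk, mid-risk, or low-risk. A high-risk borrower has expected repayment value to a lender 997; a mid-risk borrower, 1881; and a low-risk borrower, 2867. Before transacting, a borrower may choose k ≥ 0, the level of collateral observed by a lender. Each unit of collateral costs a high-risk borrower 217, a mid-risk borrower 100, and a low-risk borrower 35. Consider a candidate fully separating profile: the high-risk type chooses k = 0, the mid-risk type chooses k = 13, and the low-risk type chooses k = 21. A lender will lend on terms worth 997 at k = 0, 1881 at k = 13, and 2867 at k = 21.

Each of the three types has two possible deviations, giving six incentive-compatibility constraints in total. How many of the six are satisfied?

4

Low-risk (own payoff 2867 − 35×21 = 2132): to k=0 gives 997 → no gain ✓; to k=13 gives 1881 − 35×13 = 1426 → no gain ✓.
Mid-risk (own payoff 1881 − 100×13 = 581): to k=0 gives 997 → profitable ✗; to k=21 gives 2867 − 100×21 = 767 → profitable ✗.
High-risk (own payoff 997): to k=13 gives 1881 − 217×13 = -940 → no gain ✓; to k=21 gives 2867 − 217×21 = -1690 → no gain ✓.
4 of the 6 constraints hold; not an equilibrium.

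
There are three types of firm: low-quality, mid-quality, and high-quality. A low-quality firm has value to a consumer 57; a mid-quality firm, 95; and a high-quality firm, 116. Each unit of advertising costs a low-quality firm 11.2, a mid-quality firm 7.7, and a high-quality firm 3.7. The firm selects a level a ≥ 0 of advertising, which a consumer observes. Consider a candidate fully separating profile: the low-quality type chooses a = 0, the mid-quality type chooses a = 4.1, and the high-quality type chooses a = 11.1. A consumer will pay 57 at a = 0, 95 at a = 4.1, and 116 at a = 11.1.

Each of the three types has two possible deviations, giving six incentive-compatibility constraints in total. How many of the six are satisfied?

Mid-quality (own payoff 95 − 7.7×4.1 = 63.43): to a=0 gives 57 → no gain ✓; to a=11.1 gives 116 − 7.7×11.1 = 30.53 → no gain ✓.
High-quality (own payoff 116 − 3.7×11.1 = 74.93): to a=0 gives 57 → no gain ✓; to a=4.1 gives 95 − 3.7×4.1 = 79.83 → profitable ✗.
Low-quality (own payoff 57): to a=4.1 gives 95 − 11.2×4.1 = 49.08 → no gain ✓; to a=11.1 gives 116 − 11.2×11.1 = -8.32 → no gain ✓.
5 of the 6 constraints hold; not an equilibrium.

5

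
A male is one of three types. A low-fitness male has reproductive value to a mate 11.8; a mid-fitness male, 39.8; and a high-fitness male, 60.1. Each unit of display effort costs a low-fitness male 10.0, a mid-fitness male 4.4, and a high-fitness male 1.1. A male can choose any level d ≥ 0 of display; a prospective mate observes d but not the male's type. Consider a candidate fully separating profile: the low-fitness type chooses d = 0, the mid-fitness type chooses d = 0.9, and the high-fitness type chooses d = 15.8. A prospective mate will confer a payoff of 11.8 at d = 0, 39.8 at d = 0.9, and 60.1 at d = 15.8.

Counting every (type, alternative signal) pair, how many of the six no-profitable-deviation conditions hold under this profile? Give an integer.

Low-fitness (own payoff 11.8): to d=0.9 gives 39.8 − 10.0×0.9 = 30.8 → profitable ✗; to d=15.8 gives 60.1 − 10.0×15.8 = -97.9 → no gain ✓.
High-fitness (own payoff 60.1 − 1.1×15.8 = 42.72): to d=0 gives 11.8 → no gain ✓; to d=0.9 gives 39.8 − 1.1×0.9 = 38.81 → no gain ✓.
Mid-fitness (own payoff 39.8 − 4.4×0.9 = 35.84): to d=0 gives 11.8 → no gain ✓; to d=15.8 gives 60.1 − 4.4×15.8 = -9.42 → no gain ✓.
5 of the 6 constraints hold; not an equilibrium.

5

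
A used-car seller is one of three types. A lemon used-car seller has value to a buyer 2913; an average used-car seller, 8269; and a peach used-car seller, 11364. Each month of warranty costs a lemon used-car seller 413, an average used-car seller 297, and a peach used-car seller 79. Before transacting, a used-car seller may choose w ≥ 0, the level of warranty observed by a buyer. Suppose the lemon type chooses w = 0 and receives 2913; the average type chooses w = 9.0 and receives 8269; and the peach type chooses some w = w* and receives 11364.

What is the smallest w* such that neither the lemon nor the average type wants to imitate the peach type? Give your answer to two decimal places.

Lemon type (on-path payoff 2913) won't mimic when 2913 ≥ 11364 − 413·w*, i.e. w* ≥ 20.46.
Average type (on-path payoff 8269 − 297×9.0 = 5596) won't mimic when 5596 ≥ 11364 − 297·w*, i.e. w* ≥ 19.42.
Both must hold, so w* = max(20.46, 19.42) = 20.46. The lemon type's constraint binds.

20.46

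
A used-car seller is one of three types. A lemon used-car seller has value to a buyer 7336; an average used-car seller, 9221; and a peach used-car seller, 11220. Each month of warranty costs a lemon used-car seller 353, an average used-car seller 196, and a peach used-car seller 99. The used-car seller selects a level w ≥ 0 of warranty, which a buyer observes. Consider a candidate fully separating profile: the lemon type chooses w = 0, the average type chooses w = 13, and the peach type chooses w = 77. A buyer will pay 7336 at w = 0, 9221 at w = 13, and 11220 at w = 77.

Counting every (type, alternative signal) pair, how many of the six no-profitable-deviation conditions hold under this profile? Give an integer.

Lemon (own payoff 7336): to w=13 gives 9221 − 353×13 = 4632 → no gain ✓; to w=77 gives 11220 − 353×77 = -15961 → no gain ✓.
Peach (own payoff 11220 − 99×77 = 3597): to w=0 gives 7336 → profitable ✗; to w=13 gives 9221 − 99×13 = 7934 → profitable ✗.
Average (own payoff 9221 − 196×13 = 6673): to w=0 gives 7336 → profitable ✗; to w=77 gives 11220 − 196×77 = -3872 → no gain ✓.
3 of the 6 constraints hold; not an equilibrium.

3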